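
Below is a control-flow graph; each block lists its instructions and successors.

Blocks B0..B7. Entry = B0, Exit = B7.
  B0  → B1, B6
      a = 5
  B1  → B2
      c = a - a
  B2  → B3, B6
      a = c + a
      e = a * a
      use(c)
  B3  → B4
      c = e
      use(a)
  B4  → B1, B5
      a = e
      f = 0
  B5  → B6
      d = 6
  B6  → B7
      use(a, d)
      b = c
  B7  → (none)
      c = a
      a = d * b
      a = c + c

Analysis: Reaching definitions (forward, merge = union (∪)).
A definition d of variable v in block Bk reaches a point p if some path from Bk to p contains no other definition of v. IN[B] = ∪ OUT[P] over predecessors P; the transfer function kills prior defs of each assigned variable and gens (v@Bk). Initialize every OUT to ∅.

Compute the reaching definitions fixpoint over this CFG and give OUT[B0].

Per-block solution:
  B0: | IN={} | OUT={a@B0}
  B1: | IN={a@B0, a@B4, c@B3, e@B2, f@B4} | OUT={a@B0, a@B4, c@B1, e@B2, f@B4}
  B2: | IN={a@B0, a@B4, c@B1, e@B2, f@B4} | OUT={a@B2, c@B1, e@B2, f@B4}
  B3: | IN={a@B2, c@B1, e@B2, f@B4} | OUT={a@B2, c@B3, e@B2, f@B4}
  B4: | IN={a@B2, c@B3, e@B2, f@B4} | OUT={a@B4, c@B3, e@B2, f@B4}
  B5: | IN={a@B4, c@B3, e@B2, f@B4} | OUT={a@B4, c@B3, d@B5, e@B2, f@B4}
  B6: | IN={a@B0, a@B2, a@B4, c@B1, c@B3, d@B5, e@B2, f@B4} | OUT={a@B0, a@B2, a@B4, b@B6, c@B1, c@B3, d@B5, e@B2, f@B4}
  B7: | IN={a@B0, a@B2, a@B4, b@B6, c@B1, c@B3, d@B5, e@B2, f@B4} | OUT={a@B7, b@B6, c@B7, d@B5, e@B2, f@B4}

B0 is the boundary node: IN[B0] = {}
Applying B0's transfer function to that IN value gives OUT[B0] (row B0 above).

Answer: {a@B0}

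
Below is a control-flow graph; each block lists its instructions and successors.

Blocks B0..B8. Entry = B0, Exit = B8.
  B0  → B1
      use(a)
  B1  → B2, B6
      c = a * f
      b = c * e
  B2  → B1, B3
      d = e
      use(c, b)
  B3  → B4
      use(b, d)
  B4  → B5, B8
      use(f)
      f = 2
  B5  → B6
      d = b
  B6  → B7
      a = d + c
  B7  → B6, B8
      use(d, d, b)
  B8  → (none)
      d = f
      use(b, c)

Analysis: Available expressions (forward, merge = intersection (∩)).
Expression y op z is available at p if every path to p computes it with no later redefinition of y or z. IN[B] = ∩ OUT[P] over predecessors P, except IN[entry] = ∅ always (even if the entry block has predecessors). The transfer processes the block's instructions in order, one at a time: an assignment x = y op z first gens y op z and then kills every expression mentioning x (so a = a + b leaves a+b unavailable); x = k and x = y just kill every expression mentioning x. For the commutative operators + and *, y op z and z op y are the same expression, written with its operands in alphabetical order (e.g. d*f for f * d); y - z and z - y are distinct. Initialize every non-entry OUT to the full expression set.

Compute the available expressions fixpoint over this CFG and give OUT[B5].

Converged values:
  B0: | IN={} | OUT={}
  B1: | IN={} | OUT={a*f, c*e}
  B2: | IN={a*f, c*e} | OUT={a*f, c*e}
  B3: | IN={a*f, c*e} | OUT={a*f, c*e}
  B4: | IN={a*f, c*e} | OUT={c*e}
  B5: | IN={c*e} | OUT={c*e}
  B6: | IN={c*e} | OUT={c*e, c+d}
  B7: | IN={c*e, c+d} | OUT={c*e, c+d}
  B8: | IN={c*e} | OUT={c*e}

Merge at B5: IN[B5] = OUT[B4] = {c*e}
Applying B5's transfer function to that IN value gives OUT[B5] (row B5 above).

Answer: {c*e}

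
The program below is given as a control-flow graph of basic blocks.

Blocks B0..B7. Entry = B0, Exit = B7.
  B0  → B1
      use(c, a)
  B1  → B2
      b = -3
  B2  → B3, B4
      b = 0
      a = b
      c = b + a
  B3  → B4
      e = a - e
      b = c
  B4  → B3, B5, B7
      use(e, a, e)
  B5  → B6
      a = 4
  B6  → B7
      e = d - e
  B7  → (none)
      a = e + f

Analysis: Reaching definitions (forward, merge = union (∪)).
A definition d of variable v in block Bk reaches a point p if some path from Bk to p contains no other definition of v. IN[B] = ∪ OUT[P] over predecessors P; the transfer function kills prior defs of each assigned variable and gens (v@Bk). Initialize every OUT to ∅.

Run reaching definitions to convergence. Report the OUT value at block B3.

Converged values:
  B0: | IN={} | OUT={}
  B1: | IN={} | OUT={b@B1}
  B2: | IN={b@B1} | OUT={a@B2, b@B2, c@B2}
  B3: | IN={a@B2, b@B2, b@B3, c@B2, e@B3} | OUT={a@B2, b@B3, c@B2, e@B3}
  B4: | IN={a@B2, b@B2, b@B3, c@B2, e@B3} | OUT={a@B2, b@B2, b@B3, c@B2, e@B3}
  B5: | IN={a@B2, b@B2, b@B3, c@B2, e@B3} | OUT={a@B5, b@B2, b@B3, c@B2, e@B3}
  B6: | IN={a@B5, b@B2, b@B3, c@B2, e@B3} | OUT={a@B5, b@B2, b@B3, c@B2, e@B6}
  B7: | IN={a@B2, a@B5, b@B2, b@B3, c@B2, e@B3, e@B6} | OUT={a@B7, b@B2, b@B3, c@B2, e@B3, e@B6}

Merge at B3: IN[B3] = OUT[B2] ⊔ OUT[B4] = {a@B2, b@B2, b@B3, c@B2, e@B3}
Applying B3's transfer function to that IN value gives OUT[B3] (row B3 above).

Answer: {a@B2, b@B3, c@B2, e@B3}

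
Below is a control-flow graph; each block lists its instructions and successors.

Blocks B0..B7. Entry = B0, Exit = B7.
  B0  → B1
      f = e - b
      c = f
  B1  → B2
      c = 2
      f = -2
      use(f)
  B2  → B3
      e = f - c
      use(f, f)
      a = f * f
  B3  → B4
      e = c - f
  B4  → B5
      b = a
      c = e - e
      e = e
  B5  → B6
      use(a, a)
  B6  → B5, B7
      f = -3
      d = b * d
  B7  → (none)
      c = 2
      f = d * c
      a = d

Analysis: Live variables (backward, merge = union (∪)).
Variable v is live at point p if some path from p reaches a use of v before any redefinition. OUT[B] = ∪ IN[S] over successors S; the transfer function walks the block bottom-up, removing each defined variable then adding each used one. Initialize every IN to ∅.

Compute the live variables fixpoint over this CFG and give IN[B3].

Fixpoint table:
  B0: | IN={b, d, e} | OUT={d}
  B1: | IN={d} | OUT={c, d, f}
  B2: | IN={c, d, f} | OUT={a, c, d, f}
  B3: | IN={a, c, d, f} | OUT={a, d, e}
  B4: | IN={a, d, e} | OUT={a, b, d}
  B5: | IN={a, b, d} | OUT={a, b, d}
  B6: | IN={a, b, d} | OUT={a, b, d}
  B7: | IN={d} | OUT={}

Merge at B3: OUT[B3] = IN[B4] = {a, d, e}
Applying B3's transfer function to that OUT value gives IN[B3] (row B3 above).

Answer: {a, c, d, f}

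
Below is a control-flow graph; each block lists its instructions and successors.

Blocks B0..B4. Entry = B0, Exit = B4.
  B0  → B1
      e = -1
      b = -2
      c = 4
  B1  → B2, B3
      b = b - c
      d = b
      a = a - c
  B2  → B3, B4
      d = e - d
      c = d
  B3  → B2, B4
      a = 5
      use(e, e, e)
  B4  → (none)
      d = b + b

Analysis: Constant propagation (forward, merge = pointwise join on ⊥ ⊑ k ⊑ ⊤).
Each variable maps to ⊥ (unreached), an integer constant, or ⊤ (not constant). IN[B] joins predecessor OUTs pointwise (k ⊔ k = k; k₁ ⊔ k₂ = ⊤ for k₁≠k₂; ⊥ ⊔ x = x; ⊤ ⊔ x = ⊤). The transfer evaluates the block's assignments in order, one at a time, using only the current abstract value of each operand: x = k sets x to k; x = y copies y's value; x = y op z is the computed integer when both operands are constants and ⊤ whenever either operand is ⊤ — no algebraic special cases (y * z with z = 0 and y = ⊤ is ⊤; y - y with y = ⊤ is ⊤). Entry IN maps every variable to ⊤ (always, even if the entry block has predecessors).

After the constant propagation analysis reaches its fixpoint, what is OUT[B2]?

Converged values:
  B0:  IN=(all ⊤)  OUT={b:-2, c:4, e:-1; rest ⊤}
  B1:  IN={b:-2, c:4, e:-1; rest ⊤}  OUT={b:-6, c:4, d:-6, e:-1; rest ⊤}
  B2:  IN={b:-6, e:-1; rest ⊤}  OUT={b:-6, e:-1; rest ⊤}
  B3:  IN={b:-6, e:-1; rest ⊤}  OUT={a:5, b:-6, e:-1; rest ⊤}
  B4:  IN={b:-6, e:-1; rest ⊤}  OUT={b:-6, d:-12, e:-1; rest ⊤}

Merge at B2: IN[B2] = OUT[B1] ⊔ OUT[B3] = {a: ⊤, b: -6, c: ⊤, d: ⊤, e: -1, f: ⊤}
Applying B2's transfer function to that IN value gives OUT[B2] (row B2 above).

Answer: {a: ⊤, b: -6, c: ⊤, d: ⊤, e: -1, f: ⊤}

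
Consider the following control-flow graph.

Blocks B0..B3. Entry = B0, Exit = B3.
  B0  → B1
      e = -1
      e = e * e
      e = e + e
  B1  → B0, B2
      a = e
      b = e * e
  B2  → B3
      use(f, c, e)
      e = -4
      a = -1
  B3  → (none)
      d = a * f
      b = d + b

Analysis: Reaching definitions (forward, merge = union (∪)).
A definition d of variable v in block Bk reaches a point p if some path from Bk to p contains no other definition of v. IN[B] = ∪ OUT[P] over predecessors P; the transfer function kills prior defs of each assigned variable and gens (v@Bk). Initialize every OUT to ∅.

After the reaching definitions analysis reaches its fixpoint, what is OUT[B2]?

Answer: {a@B2, b@B1, e@B2}

Working:
Per-block solution:
  B0:   IN={a@B1, b@B1, e@B0}   OUT={a@B1, b@B1, e@B0}
  B1:   IN={a@B1, b@B1, e@B0}   OUT={a@B1, b@B1, e@B0}
  B2:   IN={a@B1, b@B1, e@B0}   OUT={a@B2, b@B1, e@B2}
  B3:   IN={a@B2, b@B1, e@B2}   OUT={a@B2, b@B3, d@B3, e@B2}

Merge at B2: IN[B2] = OUT[B1] = {a@B1, b@B1, e@B0}
Applying B2's transfer function to that IN value gives OUT[B2] (row B2 above).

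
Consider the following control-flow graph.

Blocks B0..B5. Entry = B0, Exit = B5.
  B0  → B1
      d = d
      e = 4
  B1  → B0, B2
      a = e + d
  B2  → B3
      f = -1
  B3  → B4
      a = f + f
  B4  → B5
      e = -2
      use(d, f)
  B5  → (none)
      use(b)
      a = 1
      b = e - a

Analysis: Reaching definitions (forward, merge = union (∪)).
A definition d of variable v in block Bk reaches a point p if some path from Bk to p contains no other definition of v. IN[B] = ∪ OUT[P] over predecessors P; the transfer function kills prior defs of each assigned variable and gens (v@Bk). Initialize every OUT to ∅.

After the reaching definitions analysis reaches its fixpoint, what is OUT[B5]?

Per-block solution:
  B0:  IN={a@B1, d@B0, e@B0}  OUT={a@B1, d@B0, e@B0}
  B1:  IN={a@B1, d@B0, e@B0}  OUT={a@B1, d@B0, e@B0}
  B2:  IN={a@B1, d@B0, e@B0}  OUT={a@B1, d@B0, e@B0, f@B2}
  B3:  IN={a@B1, d@B0, e@B0, f@B2}  OUT={a@B3, d@B0, e@B0, f@B2}
  B4:  IN={a@B3, d@B0, e@B0, f@B2}  OUT={a@B3, d@B0, e@B4, f@B2}
  B5:  IN={a@B3, d@B0, e@B4, f@B2}  OUT={a@B5, b@B5, d@B0, e@B4, f@B2}

Merge at B5: IN[B5] = OUT[B4] = {a@B3, d@B0, e@B4, f@B2}
Applying B5's transfer function to that IN value gives OUT[B5] (row B5 above).

Answer: {a@B5, b@B5, d@B0, e@B4, f@B2}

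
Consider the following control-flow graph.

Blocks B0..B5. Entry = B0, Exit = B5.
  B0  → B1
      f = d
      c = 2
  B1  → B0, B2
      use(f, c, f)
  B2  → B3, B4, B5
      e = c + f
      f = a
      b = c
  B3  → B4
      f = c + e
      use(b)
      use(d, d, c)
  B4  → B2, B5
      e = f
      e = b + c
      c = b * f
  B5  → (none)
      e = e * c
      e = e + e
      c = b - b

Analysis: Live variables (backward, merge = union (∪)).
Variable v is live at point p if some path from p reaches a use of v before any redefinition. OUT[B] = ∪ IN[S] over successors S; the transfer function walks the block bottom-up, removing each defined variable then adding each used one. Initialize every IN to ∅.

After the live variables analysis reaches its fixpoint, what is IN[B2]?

Converged values:
  B0:  IN={a, d}  OUT={a, c, d, f}
  B1:  IN={a, c, d, f}  OUT={a, c, d, f}
  B2:  IN={a, c, d, f}  OUT={a, b, c, d, e, f}
  B3:  IN={a, b, c, d, e}  OUT={a, b, c, d, f}
  B4:  IN={a, b, c, d, f}  OUT={a, b, c, d, e, f}
  B5:  IN={b, c, e}  OUT={}

Merge at B2: OUT[B2] = IN[B3] ⊔ IN[B4] ⊔ IN[B5] = {a, b, c, d, e, f}
Applying B2's transfer function to that OUT value gives IN[B2] (row B2 above).

Answer: {a, c, d, f}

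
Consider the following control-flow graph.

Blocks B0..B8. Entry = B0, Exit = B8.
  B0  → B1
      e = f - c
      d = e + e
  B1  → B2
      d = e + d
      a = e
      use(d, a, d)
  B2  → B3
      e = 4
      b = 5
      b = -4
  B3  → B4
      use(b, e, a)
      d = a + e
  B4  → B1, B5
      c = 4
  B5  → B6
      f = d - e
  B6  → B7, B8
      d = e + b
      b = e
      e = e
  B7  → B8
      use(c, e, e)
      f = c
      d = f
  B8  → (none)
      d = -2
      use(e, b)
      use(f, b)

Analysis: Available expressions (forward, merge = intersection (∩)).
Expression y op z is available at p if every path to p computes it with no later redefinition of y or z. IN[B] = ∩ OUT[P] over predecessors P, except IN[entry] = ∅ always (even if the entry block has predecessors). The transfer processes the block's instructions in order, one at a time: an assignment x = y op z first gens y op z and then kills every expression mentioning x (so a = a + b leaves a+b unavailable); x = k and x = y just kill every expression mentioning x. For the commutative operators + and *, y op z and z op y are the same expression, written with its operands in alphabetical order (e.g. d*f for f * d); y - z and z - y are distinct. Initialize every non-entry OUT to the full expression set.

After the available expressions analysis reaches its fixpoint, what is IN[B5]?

Answer: {a+e}

Derivation:
Converged values:
  B0:  IN={}  OUT={e+e, f-c}
  B1:  IN={}  OUT={}
  B2:  IN={}  OUT={}
  B3:  IN={}  OUT={a+e}
  B4:  IN={a+e}  OUT={a+e}
  B5:  IN={a+e}  OUT={a+e, d-e}
  B6:  IN={a+e, d-e}  OUT={}
  B7:  IN={}  OUT={}
  B8:  IN={}  OUT={}

Merge at B5: IN[B5] = OUT[B4] = {a+e}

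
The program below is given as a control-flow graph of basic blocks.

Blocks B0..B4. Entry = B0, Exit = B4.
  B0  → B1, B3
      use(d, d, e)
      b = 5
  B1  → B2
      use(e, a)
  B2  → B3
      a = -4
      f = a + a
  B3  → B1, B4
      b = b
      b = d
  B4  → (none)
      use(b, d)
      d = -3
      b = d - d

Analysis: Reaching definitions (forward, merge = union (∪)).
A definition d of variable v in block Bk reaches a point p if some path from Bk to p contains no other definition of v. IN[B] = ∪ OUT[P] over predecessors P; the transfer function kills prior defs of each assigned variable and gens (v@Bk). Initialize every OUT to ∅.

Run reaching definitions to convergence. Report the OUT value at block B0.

Fixpoint table:
  B0:   IN={}   OUT={b@B0}
  B1:   IN={a@B2, b@B0, b@B3, f@B2}   OUT={a@B2, b@B0, b@B3, f@B2}
  B2:   IN={a@B2, b@B0, b@B3, f@B2}   OUT={a@B2, b@B0, b@B3, f@B2}
  B3:   IN={a@B2, b@B0, b@B3, f@B2}   OUT={a@B2, b@B3, f@B2}
  B4:   IN={a@B2, b@B3, f@B2}   OUT={a@B2, b@B4, d@B4, f@B2}

B0 is the boundary node: IN[B0] = {}
Applying B0's transfer function to that IN value gives OUT[B0] (row B0 above).

Answer: {b@B0}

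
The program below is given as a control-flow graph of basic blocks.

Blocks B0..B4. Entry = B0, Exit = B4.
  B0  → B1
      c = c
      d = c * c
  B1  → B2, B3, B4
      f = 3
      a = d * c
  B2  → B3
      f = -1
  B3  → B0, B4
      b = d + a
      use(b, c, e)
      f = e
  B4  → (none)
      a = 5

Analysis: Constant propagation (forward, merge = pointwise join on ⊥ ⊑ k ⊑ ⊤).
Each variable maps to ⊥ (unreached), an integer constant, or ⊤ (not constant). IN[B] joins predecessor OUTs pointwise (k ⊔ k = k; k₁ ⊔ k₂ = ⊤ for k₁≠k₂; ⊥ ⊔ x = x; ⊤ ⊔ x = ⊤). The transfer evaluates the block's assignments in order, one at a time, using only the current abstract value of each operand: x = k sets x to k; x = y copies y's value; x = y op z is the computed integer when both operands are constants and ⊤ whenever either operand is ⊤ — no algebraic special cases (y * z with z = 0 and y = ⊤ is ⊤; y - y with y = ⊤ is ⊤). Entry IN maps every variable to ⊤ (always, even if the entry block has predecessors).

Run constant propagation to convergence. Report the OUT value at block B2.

Answer: {a: ⊤, b: ⊤, c: ⊤, d: ⊤, e: ⊤, f: -1}

Derivation:
Converged values:
  B0:   IN=(all ⊤)   OUT=(all ⊤)
  B1:   IN=(all ⊤)   OUT={f:3; rest ⊤}
  B2:   IN={f:3; rest ⊤}   OUT={f:-1; rest ⊤}
  B3:   IN=(all ⊤)   OUT=(all ⊤)
  B4:   IN=(all ⊤)   OUT={a:5; rest ⊤}

Merge at B2: IN[B2] = OUT[B1] = {a: ⊤, b: ⊤, c: ⊤, d: ⊤, e: ⊤, f: 3}
Applying B2's transfer function to that IN value gives OUT[B2] (row B2 above).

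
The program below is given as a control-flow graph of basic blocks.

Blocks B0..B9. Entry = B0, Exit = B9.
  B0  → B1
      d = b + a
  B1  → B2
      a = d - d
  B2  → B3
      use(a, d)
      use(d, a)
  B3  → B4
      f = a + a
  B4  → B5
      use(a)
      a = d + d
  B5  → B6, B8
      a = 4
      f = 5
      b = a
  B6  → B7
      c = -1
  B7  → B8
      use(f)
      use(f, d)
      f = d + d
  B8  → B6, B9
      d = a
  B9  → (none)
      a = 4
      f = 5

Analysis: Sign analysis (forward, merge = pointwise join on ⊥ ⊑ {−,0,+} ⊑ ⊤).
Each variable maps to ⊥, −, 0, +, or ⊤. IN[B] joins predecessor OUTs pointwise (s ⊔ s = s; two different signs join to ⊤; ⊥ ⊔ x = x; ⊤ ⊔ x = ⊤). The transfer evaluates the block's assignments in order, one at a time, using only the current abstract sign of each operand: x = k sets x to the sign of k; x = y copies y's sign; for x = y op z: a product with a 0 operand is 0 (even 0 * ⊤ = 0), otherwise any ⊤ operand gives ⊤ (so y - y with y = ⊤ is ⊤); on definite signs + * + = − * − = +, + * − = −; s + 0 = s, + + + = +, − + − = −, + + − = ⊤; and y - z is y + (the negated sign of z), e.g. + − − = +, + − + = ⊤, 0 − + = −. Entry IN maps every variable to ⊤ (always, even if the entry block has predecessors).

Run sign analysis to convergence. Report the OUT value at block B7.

Answer: {a: +, b: +, c: -, d: ⊤, e: ⊤, f: ⊤}

Trace:
Converged values:
  B0: | IN=(all ⊤) | OUT=(all ⊤)
  B1: | IN=(all ⊤) | OUT=(all ⊤)
  B2: | IN=(all ⊤) | OUT=(all ⊤)
  B3: | IN=(all ⊤) | OUT=(all ⊤)
  B4: | IN=(all ⊤) | OUT=(all ⊤)
  B5: | IN=(all ⊤) | OUT={a:+, b:+, f:+; rest ⊤}
  B6: | IN={a:+, b:+; rest ⊤} | OUT={a:+, b:+, c:-; rest ⊤}
  B7: | IN={a:+, b:+, c:-; rest ⊤} | OUT={a:+, b:+, c:-; rest ⊤}
  B8: | IN={a:+, b:+; rest ⊤} | OUT={a:+, b:+, d:+; rest ⊤}
  B9: | IN={a:+, b:+, d:+; rest ⊤} | OUT={a:+, b:+, d:+, f:+; rest ⊤}

Merge at B7: IN[B7] = OUT[B6] = {a: +, b: +, c: -, d: ⊤, e: ⊤, f: ⊤}
Applying B7's transfer function to that IN value gives OUT[B7] (row B7 above).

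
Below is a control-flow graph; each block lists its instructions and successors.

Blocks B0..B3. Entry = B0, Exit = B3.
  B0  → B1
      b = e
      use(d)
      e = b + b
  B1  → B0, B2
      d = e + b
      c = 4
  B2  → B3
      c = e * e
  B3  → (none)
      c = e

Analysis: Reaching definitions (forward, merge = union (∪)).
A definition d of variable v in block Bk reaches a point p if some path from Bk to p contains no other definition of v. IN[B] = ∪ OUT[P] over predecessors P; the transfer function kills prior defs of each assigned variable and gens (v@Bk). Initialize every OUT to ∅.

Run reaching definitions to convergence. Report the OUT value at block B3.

Answer: {b@B0, c@B3, d@B1, e@B0}

Working:
Per-block solution:
  B0:   IN={b@B0, c@B1, d@B1, e@B0}   OUT={b@B0, c@B1, d@B1, e@B0}
  B1:   IN={b@B0, c@B1, d@B1, e@B0}   OUT={b@B0, c@B1, d@B1, e@B0}
  B2:   IN={b@B0, c@B1, d@B1, e@B0}   OUT={b@B0, c@B2, d@B1, e@B0}
  B3:   IN={b@B0, c@B2, d@B1, e@B0}   OUT={b@B0, c@B3, d@B1, e@B0}

Merge at B3: IN[B3] = OUT[B2] = {b@B0, c@B2, d@B1, e@B0}
Applying B3's transfer function to that IN value gives OUT[B3] (row B3 above).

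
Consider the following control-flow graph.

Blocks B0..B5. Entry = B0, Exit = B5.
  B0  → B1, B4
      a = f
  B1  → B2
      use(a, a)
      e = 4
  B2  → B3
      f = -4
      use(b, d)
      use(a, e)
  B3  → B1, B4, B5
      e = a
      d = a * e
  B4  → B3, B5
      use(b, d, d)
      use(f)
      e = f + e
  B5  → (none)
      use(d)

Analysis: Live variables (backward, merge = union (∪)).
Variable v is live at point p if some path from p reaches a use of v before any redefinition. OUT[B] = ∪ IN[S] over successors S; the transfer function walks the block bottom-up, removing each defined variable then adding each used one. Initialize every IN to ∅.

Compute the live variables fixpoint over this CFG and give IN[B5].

Converged values:
  B0:   IN={b, d, e, f}   OUT={a, b, d, e, f}
  B1:   IN={a, b, d}   OUT={a, b, d, e}
  B2:   IN={a, b, d, e}   OUT={a, b, f}
  B3:   IN={a, b, f}   OUT={a, b, d, e, f}
  B4:   IN={a, b, d, e, f}   OUT={a, b, d, f}
  B5:   IN={d}   OUT={}

B5 is the boundary node: OUT[B5] = {}
Applying B5's transfer function to that OUT value gives IN[B5] (row B5 above).

Answer: {d}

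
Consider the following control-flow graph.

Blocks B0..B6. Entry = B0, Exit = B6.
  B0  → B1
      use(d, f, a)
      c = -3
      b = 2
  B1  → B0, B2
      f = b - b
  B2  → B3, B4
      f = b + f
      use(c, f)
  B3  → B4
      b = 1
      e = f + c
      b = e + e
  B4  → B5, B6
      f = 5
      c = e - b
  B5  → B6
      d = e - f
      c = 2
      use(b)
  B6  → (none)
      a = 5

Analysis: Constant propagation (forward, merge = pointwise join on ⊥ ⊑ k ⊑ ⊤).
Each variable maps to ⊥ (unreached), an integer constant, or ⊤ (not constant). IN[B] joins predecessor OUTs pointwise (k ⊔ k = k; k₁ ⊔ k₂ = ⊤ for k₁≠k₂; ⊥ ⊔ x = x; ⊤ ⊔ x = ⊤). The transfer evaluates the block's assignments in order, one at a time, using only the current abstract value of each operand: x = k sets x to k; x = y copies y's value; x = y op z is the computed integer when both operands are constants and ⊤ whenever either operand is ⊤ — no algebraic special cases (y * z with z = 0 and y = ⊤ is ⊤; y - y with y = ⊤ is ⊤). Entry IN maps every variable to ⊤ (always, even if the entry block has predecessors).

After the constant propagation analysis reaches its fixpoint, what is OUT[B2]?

Answer: {a: ⊤, b: 2, c: -3, d: ⊤, e: ⊤, f: 2}

Trace:
Fixpoint table:
  B0:  IN=(all ⊤)  OUT={b:2, c:-3; rest ⊤}
  B1:  IN={b:2, c:-3; rest ⊤}  OUT={b:2, c:-3, f:0; rest ⊤}
  B2:  IN={b:2, c:-3, f:0; rest ⊤}  OUT={b:2, c:-3, f:2; rest ⊤}
  B3:  IN={b:2, c:-3, f:2; rest ⊤}  OUT={b:-2, c:-3, e:-1, f:2; rest ⊤}
  B4:  IN={c:-3, f:2; rest ⊤}  OUT={f:5; rest ⊤}
  B5:  IN={f:5; rest ⊤}  OUT={c:2, f:5; rest ⊤}
  B6:  IN={f:5; rest ⊤}  OUT={a:5, f:5; rest ⊤}

Merge at B2: IN[B2] = OUT[B1] = {a: ⊤, b: 2, c: -3, d: ⊤, e: ⊤, f: 0}
Applying B2's transfer function to that IN value gives OUT[B2] (row B2 above).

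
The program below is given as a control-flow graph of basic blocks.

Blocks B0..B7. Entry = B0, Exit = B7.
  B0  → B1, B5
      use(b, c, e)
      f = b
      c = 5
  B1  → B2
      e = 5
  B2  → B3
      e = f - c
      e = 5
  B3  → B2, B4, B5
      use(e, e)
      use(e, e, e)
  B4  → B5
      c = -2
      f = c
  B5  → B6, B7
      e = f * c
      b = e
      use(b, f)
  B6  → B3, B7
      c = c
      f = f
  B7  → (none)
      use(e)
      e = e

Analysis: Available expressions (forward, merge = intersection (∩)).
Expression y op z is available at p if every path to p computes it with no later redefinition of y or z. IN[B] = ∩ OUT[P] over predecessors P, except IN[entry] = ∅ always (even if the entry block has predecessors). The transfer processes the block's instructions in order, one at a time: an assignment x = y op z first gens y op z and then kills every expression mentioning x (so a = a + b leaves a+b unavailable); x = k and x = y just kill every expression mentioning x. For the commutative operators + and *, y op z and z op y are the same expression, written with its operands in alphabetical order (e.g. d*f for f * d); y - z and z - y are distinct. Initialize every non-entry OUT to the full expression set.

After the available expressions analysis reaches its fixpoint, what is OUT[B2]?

Per-block solution:
  B0:   IN={}   OUT={}
  B1:   IN={}   OUT={}
  B2:   IN={}   OUT={f-c}
  B3:   IN={}   OUT={}
  B4:   IN={}   OUT={}
  B5:   IN={}   OUT={c*f}
  B6:   IN={c*f}   OUT={}
  B7:   IN={}   OUT={}

Merge at B2: IN[B2] = OUT[B1] ∩ OUT[B3] = {}
Applying B2's transfer function to that IN value gives OUT[B2] (row B2 above).

Answer: {f-c}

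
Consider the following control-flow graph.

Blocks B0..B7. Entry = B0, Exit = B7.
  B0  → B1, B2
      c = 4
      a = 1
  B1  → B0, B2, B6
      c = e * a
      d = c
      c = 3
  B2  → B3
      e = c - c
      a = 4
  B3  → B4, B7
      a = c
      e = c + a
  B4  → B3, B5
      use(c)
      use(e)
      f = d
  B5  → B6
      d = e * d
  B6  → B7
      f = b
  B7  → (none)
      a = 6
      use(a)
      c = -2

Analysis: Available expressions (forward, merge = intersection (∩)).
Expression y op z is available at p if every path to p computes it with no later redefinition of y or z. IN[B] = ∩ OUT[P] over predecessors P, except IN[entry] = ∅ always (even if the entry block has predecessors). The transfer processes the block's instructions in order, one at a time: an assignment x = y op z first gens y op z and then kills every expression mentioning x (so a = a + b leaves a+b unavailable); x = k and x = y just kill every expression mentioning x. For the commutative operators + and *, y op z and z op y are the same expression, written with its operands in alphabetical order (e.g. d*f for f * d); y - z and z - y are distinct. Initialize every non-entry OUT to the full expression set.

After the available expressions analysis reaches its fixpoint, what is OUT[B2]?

Fixpoint table:
  B0: | IN={} | OUT={}
  B1: | IN={} | OUT={a*e}
  B2: | IN={} | OUT={c-c}
  B3: | IN={c-c} | OUT={a+c, c-c}
  B4: | IN={a+c, c-c} | OUT={a+c, c-c}
  B5: | IN={a+c, c-c} | OUT={a+c, c-c}
  B6: | IN={} | OUT={}
  B7: | IN={} | OUT={}

Merge at B2: IN[B2] = OUT[B0] ∩ OUT[B1] = {}
Applying B2's transfer function to that IN value gives OUT[B2] (row B2 above).

Answer: {c-c}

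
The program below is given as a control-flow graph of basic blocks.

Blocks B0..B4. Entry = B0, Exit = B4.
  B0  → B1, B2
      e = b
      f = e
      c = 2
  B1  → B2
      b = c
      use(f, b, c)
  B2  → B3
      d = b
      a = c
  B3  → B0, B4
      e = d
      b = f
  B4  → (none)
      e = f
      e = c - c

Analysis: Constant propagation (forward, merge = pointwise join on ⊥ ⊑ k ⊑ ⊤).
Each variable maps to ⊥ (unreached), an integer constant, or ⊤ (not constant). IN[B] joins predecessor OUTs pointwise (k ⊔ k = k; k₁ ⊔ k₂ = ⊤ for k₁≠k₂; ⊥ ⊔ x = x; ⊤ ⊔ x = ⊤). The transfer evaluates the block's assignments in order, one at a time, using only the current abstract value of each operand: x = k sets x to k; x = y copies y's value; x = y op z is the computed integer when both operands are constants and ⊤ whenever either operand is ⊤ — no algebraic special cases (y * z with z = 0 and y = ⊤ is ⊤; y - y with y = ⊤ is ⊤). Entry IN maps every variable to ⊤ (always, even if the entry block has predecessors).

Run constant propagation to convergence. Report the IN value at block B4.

Answer: {a: 2, b: ⊤, c: 2, d: ⊤, e: ⊤, f: ⊤}

Derivation:
Converged values:
  B0: | IN=(all ⊤) | OUT={c:2; rest ⊤}
  B1: | IN={c:2; rest ⊤} | OUT={b:2, c:2; rest ⊤}
  B2: | IN={c:2; rest ⊤} | OUT={a:2, c:2; rest ⊤}
  B3: | IN={a:2, c:2; rest ⊤} | OUT={a:2, c:2; rest ⊤}
  B4: | IN={a:2, c:2; rest ⊤} | OUT={a:2, c:2, e:0; rest ⊤}

Merge at B4: IN[B4] = OUT[B3] = {a: 2, b: ⊤, c: 2, d: ⊤, e: ⊤, f: ⊤}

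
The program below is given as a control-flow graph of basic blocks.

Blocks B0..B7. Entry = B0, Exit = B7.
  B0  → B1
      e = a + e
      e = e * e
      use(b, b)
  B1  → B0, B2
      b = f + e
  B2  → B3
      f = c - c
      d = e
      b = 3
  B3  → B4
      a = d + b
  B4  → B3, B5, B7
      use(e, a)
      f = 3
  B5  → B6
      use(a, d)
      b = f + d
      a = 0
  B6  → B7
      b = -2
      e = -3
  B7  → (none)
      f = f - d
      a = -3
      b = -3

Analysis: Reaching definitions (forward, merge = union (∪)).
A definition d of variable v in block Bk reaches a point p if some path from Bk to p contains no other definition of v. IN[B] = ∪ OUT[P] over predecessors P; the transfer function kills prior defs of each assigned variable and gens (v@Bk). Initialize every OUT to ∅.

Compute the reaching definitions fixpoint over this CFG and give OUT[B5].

Answer: {a@B5, b@B5, d@B2, e@B0, f@B4}

Derivation:
Converged values:
  B0:  IN={b@B1, e@B0}  OUT={b@B1, e@B0}
  B1:  IN={b@B1, e@B0}  OUT={b@B1, e@B0}
  B2:  IN={b@B1, e@B0}  OUT={b@B2, d@B2, e@B0, f@B2}
  B3:  IN={a@B3, b@B2, d@B2, e@B0, f@B2, f@B4}  OUT={a@B3, b@B2, d@B2, e@B0, f@B2, f@B4}
  B4:  IN={a@B3, b@B2, d@B2, e@B0, f@B2, f@B4}  OUT={a@B3, b@B2, d@B2, e@B0, f@B4}
  B5:  IN={a@B3, b@B2, d@B2, e@B0, f@B4}  OUT={a@B5, b@B5, d@B2, e@B0, f@B4}
  B6:  IN={a@B5, b@B5, d@B2, e@B0, f@B4}  OUT={a@B5, b@B6, d@B2, e@B6, f@B4}
  B7:  IN={a@B3, a@B5, b@B2, b@B6, d@B2, e@B0, e@B6, f@B4}  OUT={a@B7, b@B7, d@B2, e@B0, e@B6, f@B7}

Merge at B5: IN[B5] = OUT[B4] = {a@B3, b@B2, d@B2, e@B0, f@B4}
Applying B5's transfer function to that IN value gives OUT[B5] (row B5 above).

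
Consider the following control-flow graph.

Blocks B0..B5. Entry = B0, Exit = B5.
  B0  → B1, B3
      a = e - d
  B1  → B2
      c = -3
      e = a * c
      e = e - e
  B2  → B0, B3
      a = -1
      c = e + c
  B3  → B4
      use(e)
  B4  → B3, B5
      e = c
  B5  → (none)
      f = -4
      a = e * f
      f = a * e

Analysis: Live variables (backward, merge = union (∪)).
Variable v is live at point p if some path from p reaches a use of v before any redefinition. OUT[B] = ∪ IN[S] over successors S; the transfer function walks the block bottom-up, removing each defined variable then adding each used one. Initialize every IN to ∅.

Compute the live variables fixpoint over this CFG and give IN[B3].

Converged values:
  B0:  IN={c, d, e}  OUT={a, c, d, e}
  B1:  IN={a, d}  OUT={c, d, e}
  B2:  IN={c, d, e}  OUT={c, d, e}
  B3:  IN={c, e}  OUT={c}
  B4:  IN={c}  OUT={c, e}
  B5:  IN={e}  OUT={}

Merge at B3: OUT[B3] = IN[B4] = {c}
Applying B3's transfer function to that OUT value gives IN[B3] (row B3 above).

Answer: {c, e}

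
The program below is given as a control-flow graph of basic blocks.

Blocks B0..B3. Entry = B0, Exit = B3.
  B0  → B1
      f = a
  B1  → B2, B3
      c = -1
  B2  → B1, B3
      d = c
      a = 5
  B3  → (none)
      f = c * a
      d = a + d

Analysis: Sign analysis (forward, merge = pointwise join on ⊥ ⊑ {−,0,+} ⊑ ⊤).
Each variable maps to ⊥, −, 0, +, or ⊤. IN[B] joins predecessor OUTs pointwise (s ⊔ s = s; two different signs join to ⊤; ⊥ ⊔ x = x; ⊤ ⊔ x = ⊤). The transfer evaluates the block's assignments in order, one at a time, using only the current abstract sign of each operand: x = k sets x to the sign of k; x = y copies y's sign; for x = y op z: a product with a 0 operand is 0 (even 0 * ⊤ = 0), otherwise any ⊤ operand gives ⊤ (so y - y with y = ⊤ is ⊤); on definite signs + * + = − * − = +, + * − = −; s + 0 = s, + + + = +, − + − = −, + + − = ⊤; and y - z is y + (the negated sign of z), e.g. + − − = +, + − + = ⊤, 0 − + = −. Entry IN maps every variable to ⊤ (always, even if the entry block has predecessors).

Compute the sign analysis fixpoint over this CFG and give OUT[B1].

Answer: {a: ⊤, b: ⊤, c: -, d: ⊤, e: ⊤, f: ⊤}

Trace:
Converged values:
  B0:  IN=(all ⊤)  OUT=(all ⊤)
  B1:  IN=(all ⊤)  OUT={c:-; rest ⊤}
  B2:  IN={c:-; rest ⊤}  OUT={a:+, c:-, d:-; rest ⊤}
  B3:  IN={c:-; rest ⊤}  OUT={c:-; rest ⊤}

Merge at B1: IN[B1] = OUT[B0] ⊔ OUT[B2] = {a: ⊤, b: ⊤, c: ⊤, d: ⊤, e: ⊤, f: ⊤}
Applying B1's transfer function to that IN value gives OUT[B1] (row B1 above).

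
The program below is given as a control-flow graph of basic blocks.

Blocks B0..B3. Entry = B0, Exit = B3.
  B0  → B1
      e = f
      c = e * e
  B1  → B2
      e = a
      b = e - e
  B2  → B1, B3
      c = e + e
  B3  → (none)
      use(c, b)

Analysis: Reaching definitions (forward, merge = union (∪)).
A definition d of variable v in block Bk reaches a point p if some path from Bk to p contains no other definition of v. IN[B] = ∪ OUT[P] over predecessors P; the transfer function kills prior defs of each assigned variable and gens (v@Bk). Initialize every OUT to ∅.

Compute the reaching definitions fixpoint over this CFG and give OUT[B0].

Fixpoint table:
  B0:   IN={}   OUT={c@B0, e@B0}
  B1:   IN={b@B1, c@B0, c@B2, e@B0, e@B1}   OUT={b@B1, c@B0, c@B2, e@B1}
  B2:   IN={b@B1, c@B0, c@B2, e@B1}   OUT={b@B1, c@B2, e@B1}
  B3:   IN={b@B1, c@B2, e@B1}   OUT={b@B1, c@B2, e@B1}

B0 is the boundary node: IN[B0] = {}
Applying B0's transfer function to that IN value gives OUT[B0] (row B0 above).

Answer: {c@B0, e@B0}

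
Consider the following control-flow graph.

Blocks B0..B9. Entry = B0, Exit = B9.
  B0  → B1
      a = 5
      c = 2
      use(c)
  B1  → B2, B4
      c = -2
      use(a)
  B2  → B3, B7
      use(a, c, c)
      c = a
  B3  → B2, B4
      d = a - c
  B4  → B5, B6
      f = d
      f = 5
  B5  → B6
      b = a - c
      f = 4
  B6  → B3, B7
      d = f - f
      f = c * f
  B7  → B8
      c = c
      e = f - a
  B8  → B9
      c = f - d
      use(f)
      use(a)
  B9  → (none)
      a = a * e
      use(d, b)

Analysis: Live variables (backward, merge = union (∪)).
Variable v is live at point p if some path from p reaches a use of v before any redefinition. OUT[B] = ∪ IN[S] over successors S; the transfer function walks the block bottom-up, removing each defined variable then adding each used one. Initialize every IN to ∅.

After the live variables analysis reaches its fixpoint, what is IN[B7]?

Answer: {a, b, c, d, f}

Derivation:
Per-block solution:
  B0:  IN={b, d, f}  OUT={a, b, d, f}
  B1:  IN={a, b, d, f}  OUT={a, b, c, d, f}
  B2:  IN={a, b, c, d, f}  OUT={a, b, c, d, f}
  B3:  IN={a, b, c, f}  OUT={a, b, c, d, f}
  B4:  IN={a, b, c, d}  OUT={a, b, c, f}
  B5:  IN={a, c}  OUT={a, b, c, f}
  B6:  IN={a, b, c, f}  OUT={a, b, c, d, f}
  B7:  IN={a, b, c, d, f}  OUT={a, b, d, e, f}
  B8:  IN={a, b, d, e, f}  OUT={a, b, d, e}
  B9:  IN={a, b, d, e}  OUT={}

Merge at B7: OUT[B7] = IN[B8] = {a, b, d, e, f}
Applying B7's transfer function to that OUT value gives IN[B7] (row B7 above).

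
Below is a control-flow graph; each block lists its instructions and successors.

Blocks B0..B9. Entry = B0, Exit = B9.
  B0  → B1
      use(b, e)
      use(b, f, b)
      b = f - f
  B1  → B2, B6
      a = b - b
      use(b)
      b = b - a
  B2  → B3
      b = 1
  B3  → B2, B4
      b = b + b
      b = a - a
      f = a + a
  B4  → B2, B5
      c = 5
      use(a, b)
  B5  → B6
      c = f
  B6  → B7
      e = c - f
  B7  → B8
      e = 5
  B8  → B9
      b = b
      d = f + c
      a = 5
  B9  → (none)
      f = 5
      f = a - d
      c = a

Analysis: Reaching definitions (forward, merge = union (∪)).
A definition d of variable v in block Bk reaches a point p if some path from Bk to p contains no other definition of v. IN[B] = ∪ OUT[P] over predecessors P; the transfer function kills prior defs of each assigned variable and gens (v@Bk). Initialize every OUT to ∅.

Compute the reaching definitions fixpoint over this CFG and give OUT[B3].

Answer: {a@B1, b@B3, c@B4, f@B3}

Working:
Fixpoint table:
  B0:   IN={}   OUT={b@B0}
  B1:   IN={b@B0}   OUT={a@B1, b@B1}
  B2:   IN={a@B1, b@B1, b@B3, c@B4, f@B3}   OUT={a@B1, b@B2, c@B4, f@B3}
  B3:   IN={a@B1, b@B2, c@B4, f@B3}   OUT={a@B1, b@B3, c@B4, f@B3}
  B4:   IN={a@B1, b@B3, c@B4, f@B3}   OUT={a@B1, b@B3, c@B4, f@B3}
  B5:   IN={a@B1, b@B3, c@B4, f@B3}   OUT={a@B1, b@B3, c@B5, f@B3}
  B6:   IN={a@B1, b@B1, b@B3, c@B5, f@B3}   OUT={a@B1, b@B1, b@B3, c@B5, e@B6, f@B3}
  B7:   IN={a@B1, b@B1, b@B3, c@B5, e@B6, f@B3}   OUT={a@B1, b@B1, b@B3, c@B5, e@B7, f@B3}
  B8:   IN={a@B1, b@B1, b@B3, c@B5, e@B7, f@B3}   OUT={a@B8, b@B8, c@B5, d@B8, e@B7, f@B3}
  B9:   IN={a@B8, b@B8, c@B5, d@B8, e@B7, f@B3}   OUT={a@B8, b@B8, c@B9, d@B8, e@B7, f@B9}

Merge at B3: IN[B3] = OUT[B2] = {a@B1, b@B2, c@B4, f@B3}
Applying B3's transfer function to that IN value gives OUT[B3] (row B3 above).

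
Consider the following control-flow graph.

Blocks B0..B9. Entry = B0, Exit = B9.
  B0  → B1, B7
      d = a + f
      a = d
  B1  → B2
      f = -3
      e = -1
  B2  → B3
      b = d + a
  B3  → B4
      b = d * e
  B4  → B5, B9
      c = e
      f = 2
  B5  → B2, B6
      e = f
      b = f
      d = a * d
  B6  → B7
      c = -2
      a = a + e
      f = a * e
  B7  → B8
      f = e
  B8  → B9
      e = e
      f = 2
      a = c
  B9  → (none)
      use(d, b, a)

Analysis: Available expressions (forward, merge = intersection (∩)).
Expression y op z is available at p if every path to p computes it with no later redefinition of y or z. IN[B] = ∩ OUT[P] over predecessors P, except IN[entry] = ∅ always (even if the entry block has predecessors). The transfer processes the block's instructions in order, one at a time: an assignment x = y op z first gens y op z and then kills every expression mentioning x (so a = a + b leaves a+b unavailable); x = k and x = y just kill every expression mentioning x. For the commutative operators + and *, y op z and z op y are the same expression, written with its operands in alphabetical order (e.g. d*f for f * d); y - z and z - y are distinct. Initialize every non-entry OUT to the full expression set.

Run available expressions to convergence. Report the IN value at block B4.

Answer: {a+d, d*e}

Derivation:
Converged values:
  B0: | IN={} | OUT={}
  B1: | IN={} | OUT={}
  B2: | IN={} | OUT={a+d}
  B3: | IN={a+d} | OUT={a+d, d*e}
  B4: | IN={a+d, d*e} | OUT={a+d, d*e}
  B5: | IN={a+d, d*e} | OUT={}
  B6: | IN={} | OUT={a*e}
  B7: | IN={} | OUT={}
  B8: | IN={} | OUT={}
  B9: | IN={} | OUT={}

Merge at B4: IN[B4] = OUT[B3] = {a+d, d*e}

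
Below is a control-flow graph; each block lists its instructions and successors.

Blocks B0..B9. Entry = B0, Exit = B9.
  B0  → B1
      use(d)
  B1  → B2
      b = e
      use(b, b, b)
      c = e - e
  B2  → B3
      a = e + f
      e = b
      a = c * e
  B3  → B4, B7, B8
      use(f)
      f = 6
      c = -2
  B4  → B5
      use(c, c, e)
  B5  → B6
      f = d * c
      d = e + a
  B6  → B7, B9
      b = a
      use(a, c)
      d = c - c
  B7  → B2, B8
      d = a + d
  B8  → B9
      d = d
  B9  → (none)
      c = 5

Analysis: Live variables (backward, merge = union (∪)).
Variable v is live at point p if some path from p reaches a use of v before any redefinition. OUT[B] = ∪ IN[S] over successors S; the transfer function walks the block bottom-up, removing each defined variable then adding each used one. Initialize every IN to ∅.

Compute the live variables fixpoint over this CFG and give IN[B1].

Answer: {d, e, f}

Working:
Converged values:
  B0: | IN={d, e, f} | OUT={d, e, f}
  B1: | IN={d, e, f} | OUT={b, c, d, e, f}
  B2: | IN={b, c, d, e, f} | OUT={a, b, d, e, f}
  B3: | IN={a, b, d, e, f} | OUT={a, b, c, d, e, f}
  B4: | IN={a, c, d, e} | OUT={a, c, d, e}
  B5: | IN={a, c, d, e} | OUT={a, c, e, f}
  B6: | IN={a, c, e, f} | OUT={a, b, c, d, e, f}
  B7: | IN={a, b, c, d, e, f} | OUT={b, c, d, e, f}
  B8: | IN={d} | OUT={}
  B9: | IN={} | OUT={}

Merge at B1: OUT[B1] = IN[B2] = {b, c, d, e, f}
Applying B1's transfer function to that OUT value gives IN[B1] (row B1 above).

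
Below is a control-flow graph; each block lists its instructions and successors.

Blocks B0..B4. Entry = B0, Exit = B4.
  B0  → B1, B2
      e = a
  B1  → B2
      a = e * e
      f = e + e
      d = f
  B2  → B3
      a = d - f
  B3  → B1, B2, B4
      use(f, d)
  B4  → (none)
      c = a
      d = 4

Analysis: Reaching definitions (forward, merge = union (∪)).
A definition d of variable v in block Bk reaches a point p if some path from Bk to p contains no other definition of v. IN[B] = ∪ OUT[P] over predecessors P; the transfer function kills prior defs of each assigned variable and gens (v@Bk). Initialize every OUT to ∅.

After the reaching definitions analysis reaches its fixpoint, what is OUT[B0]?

Converged values:
  B0:   IN={}   OUT={e@B0}
  B1:   IN={a@B2, d@B1, e@B0, f@B1}   OUT={a@B1, d@B1, e@B0, f@B1}
  B2:   IN={a@B1, a@B2, d@B1, e@B0, f@B1}   OUT={a@B2, d@B1, e@B0, f@B1}
  B3:   IN={a@B2, d@B1, e@B0, f@B1}   OUT={a@B2, d@B1, e@B0, f@B1}
  B4:   IN={a@B2, d@B1, e@B0, f@B1}   OUT={a@B2, c@B4, d@B4, e@B0, f@B1}

B0 is the boundary node: IN[B0] = {}
Applying B0's transfer function to that IN value gives OUT[B0] (row B0 above).

Answer: {e@B0}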